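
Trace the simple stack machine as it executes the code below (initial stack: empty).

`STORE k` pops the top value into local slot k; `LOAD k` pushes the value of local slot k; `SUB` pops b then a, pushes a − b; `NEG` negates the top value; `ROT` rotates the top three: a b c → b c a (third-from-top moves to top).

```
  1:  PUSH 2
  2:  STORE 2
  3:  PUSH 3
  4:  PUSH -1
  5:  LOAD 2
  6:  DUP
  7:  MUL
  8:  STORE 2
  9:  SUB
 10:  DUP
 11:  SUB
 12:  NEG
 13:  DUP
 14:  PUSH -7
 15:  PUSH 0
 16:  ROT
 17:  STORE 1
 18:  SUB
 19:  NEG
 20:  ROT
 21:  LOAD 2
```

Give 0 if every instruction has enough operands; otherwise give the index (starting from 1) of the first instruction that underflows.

PUSH 2  : [2]
STORE 2 : []
PUSH 3  : [3]
PUSH -1 : [3, -1]
LOAD 2  : [3, -1, 2]
DUP     : [3, -1, 2, 2]
MUL     : [3, -1, 4]
STORE 2 : [3, -1]
SUB     : [4]
DUP     : [4, 4]
SUB     : [0]
NEG     : [0]
DUP     : [0, 0]
PUSH -7 : [0, 0, -7]
PUSH 0  : [0, 0, -7, 0]
ROT     : [0, -7, 0, 0]
STORE 1 : [0, -7, 0]
SUB     : [0, -7]
NEG     : [0, 7]
ROT  — needs 3 operands, stack has 2 → underflow

20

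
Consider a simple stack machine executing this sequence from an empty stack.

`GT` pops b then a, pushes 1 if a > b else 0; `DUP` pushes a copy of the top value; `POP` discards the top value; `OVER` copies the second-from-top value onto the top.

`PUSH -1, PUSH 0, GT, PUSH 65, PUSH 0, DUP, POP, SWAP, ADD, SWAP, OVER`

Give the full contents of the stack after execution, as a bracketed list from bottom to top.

PUSH -1 : [-1]
PUSH 0  : [-1, 0]
GT      : [0]
PUSH 65 : [0, 65]
PUSH 0  : [0, 65, 0]
DUP     : [0, 65, 0, 0]
POP     : [0, 65, 0]
SWAP    : [0, 0, 65]
ADD     : [0, 65]
SWAP    : [65, 0]
OVER    : [65, 0, 65]

[65, 0, 65]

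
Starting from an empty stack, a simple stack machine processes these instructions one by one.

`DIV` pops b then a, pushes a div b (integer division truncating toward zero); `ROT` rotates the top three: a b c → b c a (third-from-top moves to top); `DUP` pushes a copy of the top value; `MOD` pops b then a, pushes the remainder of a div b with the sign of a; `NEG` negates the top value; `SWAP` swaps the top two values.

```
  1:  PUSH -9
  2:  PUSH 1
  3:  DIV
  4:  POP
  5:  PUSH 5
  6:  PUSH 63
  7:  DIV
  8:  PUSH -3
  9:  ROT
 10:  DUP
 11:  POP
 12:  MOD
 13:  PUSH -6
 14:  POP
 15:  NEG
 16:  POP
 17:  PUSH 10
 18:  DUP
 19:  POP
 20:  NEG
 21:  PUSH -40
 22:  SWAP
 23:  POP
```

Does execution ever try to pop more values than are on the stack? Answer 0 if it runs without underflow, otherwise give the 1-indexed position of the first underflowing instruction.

PUSH -9 : -9
PUSH 1  : -9 1
DIV     : -9
POP     : (empty)
PUSH 5  : 5
PUSH 63 : 5 63
DIV     : 0
PUSH -3 : 0 -3
ROT  — needs 3 operands, stack has 2 → underflow

9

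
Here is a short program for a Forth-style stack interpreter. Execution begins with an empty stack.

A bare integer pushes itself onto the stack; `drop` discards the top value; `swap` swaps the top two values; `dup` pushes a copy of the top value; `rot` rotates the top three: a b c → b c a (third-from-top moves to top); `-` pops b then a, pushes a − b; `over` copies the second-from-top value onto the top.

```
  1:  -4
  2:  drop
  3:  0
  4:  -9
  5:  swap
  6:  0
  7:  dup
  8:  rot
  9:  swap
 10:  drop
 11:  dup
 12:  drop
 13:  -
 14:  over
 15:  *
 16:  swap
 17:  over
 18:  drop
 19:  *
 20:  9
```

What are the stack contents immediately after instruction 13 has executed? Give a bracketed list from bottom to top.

[-9, 0]

-4   : [-4]
drop : []
0    : [0]
-9   : [0, -9]
swap : [-9, 0]
0    : [-9, 0, 0]
dup  : [-9, 0, 0, 0]
rot  : [-9, 0, 0, 0]
swap : [-9, 0, 0, 0]
drop : [-9, 0, 0]
dup  : [-9, 0, 0, 0]
drop : [-9, 0, 0]
-    : [-9, 0]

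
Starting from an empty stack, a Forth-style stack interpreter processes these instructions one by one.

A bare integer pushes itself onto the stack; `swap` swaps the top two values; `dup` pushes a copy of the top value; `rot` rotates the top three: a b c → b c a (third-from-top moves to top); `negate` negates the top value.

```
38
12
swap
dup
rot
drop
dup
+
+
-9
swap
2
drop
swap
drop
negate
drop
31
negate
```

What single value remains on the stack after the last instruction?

38     -> [38]
12     -> [38, 12]
swap   -> [12, 38]
dup    -> [12, 38, 38]
rot    -> [38, 38, 12]
drop   -> [38, 38]
dup    -> [38, 38, 38]
+      -> [38, 76]
+      -> [114]
-9     -> [114, -9]
swap   -> [-9, 114]
2      -> [-9, 114, 2]
drop   -> [-9, 114]
swap   -> [114, -9]
drop   -> [114]
negate -> [-114]
drop   -> []
31     -> [31]
negate -> [-31]

-31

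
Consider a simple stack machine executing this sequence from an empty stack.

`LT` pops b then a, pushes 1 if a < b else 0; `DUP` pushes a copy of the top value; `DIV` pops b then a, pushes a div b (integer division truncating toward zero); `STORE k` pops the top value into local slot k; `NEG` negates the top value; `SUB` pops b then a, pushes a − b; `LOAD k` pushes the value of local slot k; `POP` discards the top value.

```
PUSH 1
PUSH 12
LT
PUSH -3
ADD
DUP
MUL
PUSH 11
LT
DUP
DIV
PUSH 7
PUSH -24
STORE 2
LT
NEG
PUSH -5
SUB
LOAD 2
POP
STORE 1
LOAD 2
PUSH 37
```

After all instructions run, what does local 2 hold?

-24

PUSH 1    1
PUSH 12   1 12
LT        1
PUSH -3   1 -3
ADD       -2
DUP       -2 -2
MUL       4
PUSH 11   4 11
LT        1
DUP       1 1
DIV       1
PUSH 7    1 7
PUSH -24  1 7 -24
STORE 2   1 7
LT        1
NEG       -1
PUSH -5   -1 -5
SUB       4
LOAD 2    4 -24
POP       4
STORE 1   (empty)
LOAD 2    -24
PUSH 37   -24 37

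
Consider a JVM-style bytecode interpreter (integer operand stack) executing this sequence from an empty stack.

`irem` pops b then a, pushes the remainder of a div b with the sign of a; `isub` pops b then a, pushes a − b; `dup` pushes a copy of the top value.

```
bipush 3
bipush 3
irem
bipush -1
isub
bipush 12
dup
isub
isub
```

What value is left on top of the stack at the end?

bipush 3  : [3]
bipush 3  : [3, 3]
irem      : [0]
bipush -1 : [0, -1]
isub      : [1]
bipush 12 : [1, 12]
dup       : [1, 12, 12]
isub      : [1, 0]
isub      : [1]

1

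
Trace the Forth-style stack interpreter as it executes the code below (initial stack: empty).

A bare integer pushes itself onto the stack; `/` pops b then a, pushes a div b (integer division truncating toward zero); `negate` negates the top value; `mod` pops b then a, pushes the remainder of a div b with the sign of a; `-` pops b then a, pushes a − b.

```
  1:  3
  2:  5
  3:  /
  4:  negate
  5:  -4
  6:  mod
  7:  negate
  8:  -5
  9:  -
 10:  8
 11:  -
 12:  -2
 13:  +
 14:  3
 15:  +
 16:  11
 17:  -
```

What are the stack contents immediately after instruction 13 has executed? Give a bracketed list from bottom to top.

[-5]

3      : 3
5      : 3 5
/      : 0
negate : 0
-4     : 0 -4
mod    : 0
negate : 0
-5     : 0 -5
-      : 5
8      : 5 8
-      : -3
-2     : -3 -2
+      : -5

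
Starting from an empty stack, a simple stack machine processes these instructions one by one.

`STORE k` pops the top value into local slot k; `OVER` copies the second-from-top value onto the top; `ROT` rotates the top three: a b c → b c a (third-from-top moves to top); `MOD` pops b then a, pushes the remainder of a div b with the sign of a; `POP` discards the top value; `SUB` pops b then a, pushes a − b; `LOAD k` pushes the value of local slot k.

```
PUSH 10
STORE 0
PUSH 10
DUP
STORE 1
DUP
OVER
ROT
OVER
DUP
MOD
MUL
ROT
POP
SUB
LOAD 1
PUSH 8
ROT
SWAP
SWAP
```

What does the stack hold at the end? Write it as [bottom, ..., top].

PUSH 10 -> 10
STORE 0 -> (empty)
PUSH 10 -> 10
DUP     -> 10 10
STORE 1 -> 10
DUP     -> 10 10
OVER    -> 10 10 10
ROT     -> 10 10 10
OVER    -> 10 10 10 10
DUP     -> 10 10 10 10 10
MOD     -> 10 10 10 0
MUL     -> 10 10 0
ROT     -> 10 0 10
POP     -> 10 0
SUB     -> 10
LOAD 1  -> 10 10
PUSH 8  -> 10 10 8
ROT     -> 10 8 10
SWAP    -> 10 10 8
SWAP    -> 10 8 10

[10, 8, 10]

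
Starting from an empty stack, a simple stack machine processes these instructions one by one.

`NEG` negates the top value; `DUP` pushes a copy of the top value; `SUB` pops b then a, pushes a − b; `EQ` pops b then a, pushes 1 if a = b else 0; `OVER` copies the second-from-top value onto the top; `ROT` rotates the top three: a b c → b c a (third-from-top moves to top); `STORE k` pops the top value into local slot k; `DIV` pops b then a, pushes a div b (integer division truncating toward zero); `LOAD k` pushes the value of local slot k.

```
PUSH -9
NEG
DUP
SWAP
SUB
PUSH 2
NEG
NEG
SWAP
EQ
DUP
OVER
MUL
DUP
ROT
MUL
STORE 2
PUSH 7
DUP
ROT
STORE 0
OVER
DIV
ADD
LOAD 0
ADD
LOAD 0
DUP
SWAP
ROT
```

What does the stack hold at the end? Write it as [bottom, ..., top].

[0, 0, 8]

PUSH -9 → -9
NEG     → 9
DUP     → 9 9
SWAP    → 9 9
SUB     → 0
PUSH 2  → 0 2
NEG     → 0 -2
NEG     → 0 2
SWAP    → 2 0
EQ      → 0
DUP     → 0 0
OVER    → 0 0 0
MUL     → 0 0
DUP     → 0 0 0
ROT     → 0 0 0
MUL     → 0 0
STORE 2 → 0
PUSH 7  → 0 7
DUP     → 0 7 7
ROT     → 7 7 0
STORE 0 → 7 7
OVER    → 7 7 7
DIV     → 7 1
ADD     → 8
LOAD 0  → 8 0
ADD     → 8
LOAD 0  → 8 0
DUP     → 8 0 0
SWAP    → 8 0 0
ROT     → 0 0 8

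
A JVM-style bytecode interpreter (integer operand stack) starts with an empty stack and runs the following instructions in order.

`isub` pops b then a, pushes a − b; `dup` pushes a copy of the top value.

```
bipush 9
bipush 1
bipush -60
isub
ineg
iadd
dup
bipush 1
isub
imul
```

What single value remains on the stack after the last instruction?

bipush 9   : [9]
bipush 1   : [9, 1]
bipush -60 : [9, 1, -60]
isub       : [9, 61]
ineg       : [9, -61]
iadd       : [-52]
dup        : [-52, -52]
bipush 1   : [-52, -52, 1]
isub       : [-52, -53]
imul       : [2756]

2756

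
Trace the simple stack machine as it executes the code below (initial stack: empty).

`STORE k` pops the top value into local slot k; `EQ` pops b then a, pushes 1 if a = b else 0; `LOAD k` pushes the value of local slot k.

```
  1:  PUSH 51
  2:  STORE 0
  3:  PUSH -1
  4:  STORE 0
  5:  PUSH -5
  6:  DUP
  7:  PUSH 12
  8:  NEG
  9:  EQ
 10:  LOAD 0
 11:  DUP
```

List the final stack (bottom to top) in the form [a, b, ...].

PUSH 51 -> 51
STORE 0 -> (empty)
PUSH -1 -> -1
STORE 0 -> (empty)
PUSH -5 -> -5
DUP     -> -5 -5
PUSH 12 -> -5 -5 12
NEG     -> -5 -5 -12
EQ      -> -5 0
LOAD 0  -> -5 0 -1
DUP     -> -5 0 -1 -1

[-5, 0, -1, -1]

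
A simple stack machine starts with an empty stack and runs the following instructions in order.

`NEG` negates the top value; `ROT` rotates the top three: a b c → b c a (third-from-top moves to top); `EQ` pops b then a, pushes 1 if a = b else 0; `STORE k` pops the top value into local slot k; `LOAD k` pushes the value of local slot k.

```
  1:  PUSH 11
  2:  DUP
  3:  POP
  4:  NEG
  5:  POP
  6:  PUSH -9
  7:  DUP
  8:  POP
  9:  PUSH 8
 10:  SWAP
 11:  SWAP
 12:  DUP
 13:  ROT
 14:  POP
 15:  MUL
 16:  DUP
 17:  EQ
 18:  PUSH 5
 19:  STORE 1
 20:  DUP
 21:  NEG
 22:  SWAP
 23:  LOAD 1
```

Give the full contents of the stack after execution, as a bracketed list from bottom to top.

[-1, 1, 5]

PUSH 11  [11]
DUP      [11, 11]
POP      [11]
NEG      [-11]
POP      []
PUSH -9  [-9]
DUP      [-9, -9]
POP      [-9]
PUSH 8   [-9, 8]
SWAP     [8, -9]
SWAP     [-9, 8]
DUP      [-9, 8, 8]
ROT      [8, 8, -9]
POP      [8, 8]
MUL      [64]
DUP      [64, 64]
EQ       [1]
PUSH 5   [1, 5]
STORE 1  [1]
DUP      [1, 1]
NEG      [1, -1]
SWAP     [-1, 1]
LOAD 1   [-1, 1, 5]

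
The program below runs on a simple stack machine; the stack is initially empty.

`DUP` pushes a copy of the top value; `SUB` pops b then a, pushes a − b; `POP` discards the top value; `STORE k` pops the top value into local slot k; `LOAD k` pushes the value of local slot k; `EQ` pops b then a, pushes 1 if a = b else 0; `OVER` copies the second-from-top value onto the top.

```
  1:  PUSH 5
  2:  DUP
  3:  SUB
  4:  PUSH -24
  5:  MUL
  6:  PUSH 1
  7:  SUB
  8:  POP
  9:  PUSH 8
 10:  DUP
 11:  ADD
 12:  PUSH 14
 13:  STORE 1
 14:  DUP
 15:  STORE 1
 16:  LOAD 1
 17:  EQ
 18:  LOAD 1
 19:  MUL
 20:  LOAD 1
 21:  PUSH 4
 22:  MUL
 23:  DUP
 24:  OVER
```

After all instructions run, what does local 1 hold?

16

PUSH 5    [5]
DUP       [5, 5]
SUB       [0]
PUSH -24  [0, -24]
MUL       [0]
PUSH 1    [0, 1]
SUB       [-1]
POP       []
PUSH 8    [8]
DUP       [8, 8]
ADD       [16]
PUSH 14   [16, 14]
STORE 1   [16]
DUP       [16, 16]
STORE 1   [16]
LOAD 1    [16, 16]
EQ        [1]
LOAD 1    [1, 16]
MUL       [16]
LOAD 1    [16, 16]
PUSH 4    [16, 16, 4]
MUL       [16, 64]
DUP       [16, 64, 64]
OVER      [16, 64, 64, 64]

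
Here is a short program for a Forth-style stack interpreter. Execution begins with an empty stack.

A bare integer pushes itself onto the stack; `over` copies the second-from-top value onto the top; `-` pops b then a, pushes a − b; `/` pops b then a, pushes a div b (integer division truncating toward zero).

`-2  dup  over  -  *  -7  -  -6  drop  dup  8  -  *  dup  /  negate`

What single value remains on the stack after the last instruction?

-1

-2     : [-2]
dup    : [-2, -2]
over   : [-2, -2, -2]
-      : [-2, 0]
*      : [0]
-7     : [0, -7]
-      : [7]
-6     : [7, -6]
drop   : [7]
dup    : [7, 7]
8      : [7, 7, 8]
-      : [7, -1]
*      : [-7]
dup    : [-7, -7]
/      : [1]
negate : [-1]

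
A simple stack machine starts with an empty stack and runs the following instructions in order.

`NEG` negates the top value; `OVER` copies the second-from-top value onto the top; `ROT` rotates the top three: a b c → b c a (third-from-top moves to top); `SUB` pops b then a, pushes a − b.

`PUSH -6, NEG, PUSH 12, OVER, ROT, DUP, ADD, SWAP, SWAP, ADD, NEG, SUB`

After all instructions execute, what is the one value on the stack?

30

PUSH -6  -6
NEG      6
PUSH 12  6 12
OVER     6 12 6
ROT      12 6 6
DUP      12 6 6 6
ADD      12 6 12
SWAP     12 12 6
SWAP     12 6 12
ADD      12 18
NEG      12 -18
SUB      30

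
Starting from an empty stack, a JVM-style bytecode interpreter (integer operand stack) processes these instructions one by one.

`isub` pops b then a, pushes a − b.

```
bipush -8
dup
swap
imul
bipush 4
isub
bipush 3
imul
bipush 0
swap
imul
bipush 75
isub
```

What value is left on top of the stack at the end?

bipush -8 → -8
dup       → -8 -8
swap      → -8 -8
imul      → 64
bipush 4  → 64 4
isub      → 60
bipush 3  → 60 3
imul      → 180
bipush 0  → 180 0
swap      → 0 180
imul      → 0
bipush 75 → 0 75
isub      → -75

-75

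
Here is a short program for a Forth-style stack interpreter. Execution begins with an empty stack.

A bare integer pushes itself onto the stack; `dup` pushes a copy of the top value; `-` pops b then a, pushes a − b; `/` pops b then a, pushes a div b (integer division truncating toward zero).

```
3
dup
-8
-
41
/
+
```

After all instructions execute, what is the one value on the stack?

3

3   → [3]
dup → [3, 3]
-8  → [3, 3, -8]
-   → [3, 11]
41  → [3, 11, 41]
/   → [3, 0]
+   → [3]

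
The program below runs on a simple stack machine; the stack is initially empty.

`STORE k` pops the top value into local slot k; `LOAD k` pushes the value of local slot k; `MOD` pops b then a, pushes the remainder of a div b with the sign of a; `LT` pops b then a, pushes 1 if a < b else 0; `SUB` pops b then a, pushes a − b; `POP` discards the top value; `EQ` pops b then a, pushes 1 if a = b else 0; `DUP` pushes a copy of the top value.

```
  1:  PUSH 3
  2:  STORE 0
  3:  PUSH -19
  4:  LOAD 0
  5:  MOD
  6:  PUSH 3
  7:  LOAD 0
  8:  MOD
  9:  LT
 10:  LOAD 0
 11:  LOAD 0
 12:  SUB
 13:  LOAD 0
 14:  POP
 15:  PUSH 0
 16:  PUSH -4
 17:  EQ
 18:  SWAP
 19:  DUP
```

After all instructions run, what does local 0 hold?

3

PUSH 3   : 3
STORE 0  : (empty)
PUSH -19 : -19
LOAD 0   : -19 3
MOD      : -1
PUSH 3   : -1 3
LOAD 0   : -1 3 3
MOD      : -1 0
LT       : 1
LOAD 0   : 1 3
LOAD 0   : 1 3 3
SUB      : 1 0
LOAD 0   : 1 0 3
POP      : 1 0
PUSH 0   : 1 0 0
PUSH -4  : 1 0 0 -4
EQ       : 1 0 0
SWAP     : 1 0 0
DUP      : 1 0 0 0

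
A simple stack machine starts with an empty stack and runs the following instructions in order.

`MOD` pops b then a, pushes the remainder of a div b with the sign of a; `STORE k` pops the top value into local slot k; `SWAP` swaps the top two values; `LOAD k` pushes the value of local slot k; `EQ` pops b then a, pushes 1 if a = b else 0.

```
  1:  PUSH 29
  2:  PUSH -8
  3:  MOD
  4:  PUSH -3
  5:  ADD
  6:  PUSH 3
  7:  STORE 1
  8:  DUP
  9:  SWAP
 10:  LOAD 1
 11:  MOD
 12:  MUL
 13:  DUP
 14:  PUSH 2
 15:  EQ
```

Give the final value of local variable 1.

3

PUSH 29 -> [29]
PUSH -8 -> [29, -8]
MOD     -> [5]
PUSH -3 -> [5, -3]
ADD     -> [2]
PUSH 3  -> [2, 3]
STORE 1 -> [2]
DUP     -> [2, 2]
SWAP    -> [2, 2]
LOAD 1  -> [2, 2, 3]
MOD     -> [2, 2]
MUL     -> [4]
DUP     -> [4, 4]
PUSH 2  -> [4, 4, 2]
EQ      -> [4, 0]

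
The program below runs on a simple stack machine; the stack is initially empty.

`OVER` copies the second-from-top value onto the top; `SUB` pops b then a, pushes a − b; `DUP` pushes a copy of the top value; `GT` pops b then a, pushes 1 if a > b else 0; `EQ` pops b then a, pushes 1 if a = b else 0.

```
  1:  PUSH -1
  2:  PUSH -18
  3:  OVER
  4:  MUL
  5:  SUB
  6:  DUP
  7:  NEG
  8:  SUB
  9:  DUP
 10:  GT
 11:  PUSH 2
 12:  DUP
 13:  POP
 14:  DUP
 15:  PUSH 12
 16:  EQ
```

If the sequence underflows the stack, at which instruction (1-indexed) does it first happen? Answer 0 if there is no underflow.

0

PUSH -1  : [-1]
PUSH -18 : [-1, -18]
OVER     : [-1, -18, -1]
MUL      : [-1, 18]
SUB      : [-19]
DUP      : [-19, -19]
NEG      : [-19, 19]
SUB      : [-38]
DUP      : [-38, -38]
GT       : [0]
PUSH 2   : [0, 2]
DUP      : [0, 2, 2]
POP      : [0, 2]
DUP      : [0, 2, 2]
PUSH 12  : [0, 2, 2, 12]
EQ       : [0, 2, 0]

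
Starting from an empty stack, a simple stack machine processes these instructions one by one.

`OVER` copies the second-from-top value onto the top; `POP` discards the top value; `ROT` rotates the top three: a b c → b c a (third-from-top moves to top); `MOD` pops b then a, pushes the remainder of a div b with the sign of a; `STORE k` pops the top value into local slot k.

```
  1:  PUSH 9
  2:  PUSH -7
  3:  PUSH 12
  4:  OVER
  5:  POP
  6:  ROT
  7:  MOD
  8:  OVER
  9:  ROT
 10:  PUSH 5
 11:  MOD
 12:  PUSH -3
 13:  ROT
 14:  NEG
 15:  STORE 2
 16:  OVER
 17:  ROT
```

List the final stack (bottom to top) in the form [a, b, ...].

PUSH 9   [9]
PUSH -7  [9, -7]
PUSH 12  [9, -7, 12]
OVER     [9, -7, 12, -7]
POP      [9, -7, 12]
ROT      [-7, 12, 9]
MOD      [-7, 3]
OVER     [-7, 3, -7]
ROT      [3, -7, -7]
PUSH 5   [3, -7, -7, 5]
MOD      [3, -7, -2]
PUSH -3  [3, -7, -2, -3]
ROT      [3, -2, -3, -7]
NEG      [3, -2, -3, 7]
STORE 2  [3, -2, -3]
OVER     [3, -2, -3, -2]
ROT      [3, -3, -2, -2]

[3, -3, -2, -2]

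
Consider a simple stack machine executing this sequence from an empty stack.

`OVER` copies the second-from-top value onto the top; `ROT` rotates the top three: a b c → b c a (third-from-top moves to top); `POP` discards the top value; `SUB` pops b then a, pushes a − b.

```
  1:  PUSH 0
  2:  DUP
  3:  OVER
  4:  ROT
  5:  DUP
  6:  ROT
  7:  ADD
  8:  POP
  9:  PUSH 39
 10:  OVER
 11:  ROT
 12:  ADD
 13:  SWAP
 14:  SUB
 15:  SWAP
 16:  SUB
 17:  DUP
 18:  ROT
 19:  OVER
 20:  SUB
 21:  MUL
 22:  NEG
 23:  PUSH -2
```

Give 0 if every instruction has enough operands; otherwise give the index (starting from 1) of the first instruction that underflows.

18

PUSH 0  : [0]
DUP     : [0, 0]
OVER    : [0, 0, 0]
ROT     : [0, 0, 0]
DUP     : [0, 0, 0, 0]
ROT     : [0, 0, 0, 0]
ADD     : [0, 0, 0]
POP     : [0, 0]
PUSH 39 : [0, 0, 39]
OVER    : [0, 0, 39, 0]
ROT     : [0, 39, 0, 0]
ADD     : [0, 39, 0]
SWAP    : [0, 0, 39]
SUB     : [0, -39]
SWAP    : [-39, 0]
SUB     : [-39]
DUP     : [-39, -39]
ROT  — needs 3 operands, stack has 2 → underflow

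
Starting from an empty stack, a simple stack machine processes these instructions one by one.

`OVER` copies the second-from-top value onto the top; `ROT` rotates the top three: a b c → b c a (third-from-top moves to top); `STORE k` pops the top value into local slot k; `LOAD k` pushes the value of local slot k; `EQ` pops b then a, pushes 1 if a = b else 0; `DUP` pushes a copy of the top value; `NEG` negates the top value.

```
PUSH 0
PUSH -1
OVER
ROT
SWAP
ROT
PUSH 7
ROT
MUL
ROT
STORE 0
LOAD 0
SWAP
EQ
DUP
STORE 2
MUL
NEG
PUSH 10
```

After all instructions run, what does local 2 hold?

PUSH 0  -> 0
PUSH -1 -> 0 -1
OVER    -> 0 -1 0
ROT     -> -1 0 0
SWAP    -> -1 0 0
ROT     -> 0 0 -1
PUSH 7  -> 0 0 -1 7
ROT     -> 0 -1 7 0
MUL     -> 0 -1 0
ROT     -> -1 0 0
STORE 0 -> -1 0
LOAD 0  -> -1 0 0
SWAP    -> -1 0 0
EQ      -> -1 1
DUP     -> -1 1 1
STORE 2 -> -1 1
MUL     -> -1
NEG     -> 1
PUSH 10 -> 1 10

1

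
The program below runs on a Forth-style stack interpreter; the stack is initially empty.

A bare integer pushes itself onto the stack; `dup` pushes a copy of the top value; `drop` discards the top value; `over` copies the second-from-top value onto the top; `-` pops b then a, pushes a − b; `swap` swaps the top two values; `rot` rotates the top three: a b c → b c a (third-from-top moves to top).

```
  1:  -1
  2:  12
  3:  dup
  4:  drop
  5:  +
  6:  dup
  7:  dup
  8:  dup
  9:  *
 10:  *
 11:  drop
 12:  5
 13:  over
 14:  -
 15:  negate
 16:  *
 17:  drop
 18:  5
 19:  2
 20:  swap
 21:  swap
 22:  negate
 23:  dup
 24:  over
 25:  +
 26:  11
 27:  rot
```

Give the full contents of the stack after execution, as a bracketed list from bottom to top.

-1     : [-1]
12     : [-1, 12]
dup    : [-1, 12, 12]
drop   : [-1, 12]
+      : [11]
dup    : [11, 11]
dup    : [11, 11, 11]
dup    : [11, 11, 11, 11]
*      : [11, 11, 121]
*      : [11, 1331]
drop   : [11]
5      : [11, 5]
over   : [11, 5, 11]
-      : [11, -6]
negate : [11, 6]
*      : [66]
drop   : []
5      : [5]
2      : [5, 2]
swap   : [2, 5]
swap   : [5, 2]
negate : [5, -2]
dup    : [5, -2, -2]
over   : [5, -2, -2, -2]
+      : [5, -2, -4]
11     : [5, -2, -4, 11]
rot    : [5, -4, 11, -2]

[5, -4, 11, -2]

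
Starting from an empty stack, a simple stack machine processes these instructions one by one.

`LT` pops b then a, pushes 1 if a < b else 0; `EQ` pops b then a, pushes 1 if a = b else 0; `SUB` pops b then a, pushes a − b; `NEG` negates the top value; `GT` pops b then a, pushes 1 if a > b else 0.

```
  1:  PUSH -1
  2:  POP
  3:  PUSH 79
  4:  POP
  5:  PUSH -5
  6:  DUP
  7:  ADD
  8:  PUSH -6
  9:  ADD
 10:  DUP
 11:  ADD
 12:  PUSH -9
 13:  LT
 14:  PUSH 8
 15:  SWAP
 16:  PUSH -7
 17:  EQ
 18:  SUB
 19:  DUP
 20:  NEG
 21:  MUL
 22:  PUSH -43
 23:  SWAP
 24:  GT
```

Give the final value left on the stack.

PUSH -1  : [-1]
POP      : []
PUSH 79  : [79]
POP      : []
PUSH -5  : [-5]
DUP      : [-5, -5]
ADD      : [-10]
PUSH -6  : [-10, -6]
ADD      : [-16]
DUP      : [-16, -16]
ADD      : [-32]
PUSH -9  : [-32, -9]
LT       : [1]
PUSH 8   : [1, 8]
SWAP     : [8, 1]
PUSH -7  : [8, 1, -7]
EQ       : [8, 0]
SUB      : [8]
DUP      : [8, 8]
NEG      : [8, -8]
MUL      : [-64]
PUSH -43 : [-64, -43]
SWAP     : [-43, -64]
GT       : [1]

1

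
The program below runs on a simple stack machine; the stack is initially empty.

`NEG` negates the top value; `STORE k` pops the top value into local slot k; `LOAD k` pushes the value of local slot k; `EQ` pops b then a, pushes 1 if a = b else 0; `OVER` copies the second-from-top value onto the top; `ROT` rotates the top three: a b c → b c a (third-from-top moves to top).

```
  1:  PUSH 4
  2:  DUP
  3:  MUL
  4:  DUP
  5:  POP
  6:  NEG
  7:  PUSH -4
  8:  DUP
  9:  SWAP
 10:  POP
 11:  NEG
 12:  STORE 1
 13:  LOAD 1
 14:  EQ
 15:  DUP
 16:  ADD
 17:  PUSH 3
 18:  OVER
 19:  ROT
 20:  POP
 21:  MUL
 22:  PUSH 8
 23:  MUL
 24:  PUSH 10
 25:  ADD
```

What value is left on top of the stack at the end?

10

PUSH 4  : 4
DUP     : 4 4
MUL     : 16
DUP     : 16 16
POP     : 16
NEG     : -16
PUSH -4 : -16 -4
DUP     : -16 -4 -4
SWAP    : -16 -4 -4
POP     : -16 -4
NEG     : -16 4
STORE 1 : -16
LOAD 1  : -16 4
EQ      : 0
DUP     : 0 0
ADD     : 0
PUSH 3  : 0 3
OVER    : 0 3 0
ROT     : 3 0 0
POP     : 3 0
MUL     : 0
PUSH 8  : 0 8
MUL     : 0
PUSH 10 : 0 10
ADD     : 10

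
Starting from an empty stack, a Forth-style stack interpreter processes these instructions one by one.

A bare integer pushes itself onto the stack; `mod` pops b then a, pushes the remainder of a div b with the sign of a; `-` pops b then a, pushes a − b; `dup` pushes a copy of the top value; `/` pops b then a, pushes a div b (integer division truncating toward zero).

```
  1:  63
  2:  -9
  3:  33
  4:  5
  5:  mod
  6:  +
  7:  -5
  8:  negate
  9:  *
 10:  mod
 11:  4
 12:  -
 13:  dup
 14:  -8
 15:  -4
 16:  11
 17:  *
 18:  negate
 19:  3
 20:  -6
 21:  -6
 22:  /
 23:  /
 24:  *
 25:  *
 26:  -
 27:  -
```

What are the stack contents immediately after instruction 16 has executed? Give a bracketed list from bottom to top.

63     → 63
-9     → 63 -9
33     → 63 -9 33
5      → 63 -9 33 5
mod    → 63 -9 3
+      → 63 -6
-5     → 63 -6 -5
negate → 63 -6 5
*      → 63 -30
mod    → 3
4      → 3 4
-      → -1
dup    → -1 -1
-8     → -1 -1 -8
-4     → -1 -1 -8 -4
11     → -1 -1 -8 -4 11

[-1, -1, -8, -4, 11]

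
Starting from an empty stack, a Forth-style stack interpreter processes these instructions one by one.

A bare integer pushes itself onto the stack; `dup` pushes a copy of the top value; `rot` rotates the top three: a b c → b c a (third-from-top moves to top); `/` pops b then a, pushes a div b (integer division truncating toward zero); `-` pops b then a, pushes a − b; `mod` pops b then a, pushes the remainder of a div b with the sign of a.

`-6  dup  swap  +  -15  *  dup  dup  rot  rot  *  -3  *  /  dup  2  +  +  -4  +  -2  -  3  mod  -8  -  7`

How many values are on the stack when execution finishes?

-6   -> -6
dup  -> -6 -6
swap -> -6 -6
+    -> -12
-15  -> -12 -15
*    -> 180
dup  -> 180 180
dup  -> 180 180 180
rot  -> 180 180 180
rot  -> 180 180 180
*    -> 180 32400
-3   -> 180 32400 -3
*    -> 180 -97200
/    -> 0
dup  -> 0 0
2    -> 0 0 2
+    -> 0 2
+    -> 2
-4   -> 2 -4
+    -> -2
-2   -> -2 -2
-    -> 0
3    -> 0 3
mod  -> 0
-8   -> 0 -8
-    -> 8
7    -> 8 7

2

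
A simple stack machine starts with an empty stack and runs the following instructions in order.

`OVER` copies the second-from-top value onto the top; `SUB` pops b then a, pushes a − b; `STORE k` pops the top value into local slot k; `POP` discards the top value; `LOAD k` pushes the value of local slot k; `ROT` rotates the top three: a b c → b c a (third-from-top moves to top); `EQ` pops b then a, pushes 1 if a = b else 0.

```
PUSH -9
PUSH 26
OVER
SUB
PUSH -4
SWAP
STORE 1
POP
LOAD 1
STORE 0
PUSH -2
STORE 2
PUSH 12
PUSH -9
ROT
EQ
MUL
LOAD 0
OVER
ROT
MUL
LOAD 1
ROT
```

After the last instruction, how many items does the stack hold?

PUSH -9 -> -9
PUSH 26 -> -9 26
OVER    -> -9 26 -9
SUB     -> -9 35
PUSH -4 -> -9 35 -4
SWAP    -> -9 -4 35
STORE 1 -> -9 -4
POP     -> -9
LOAD 1  -> -9 35
STORE 0 -> -9
PUSH -2 -> -9 -2
STORE 2 -> -9
PUSH 12 -> -9 12
PUSH -9 -> -9 12 -9
ROT     -> 12 -9 -9
EQ      -> 12 1
MUL     -> 12
LOAD 0  -> 12 35
OVER    -> 12 35 12
ROT     -> 35 12 12
MUL     -> 35 144
LOAD 1  -> 35 144 35
ROT     -> 144 35 35

3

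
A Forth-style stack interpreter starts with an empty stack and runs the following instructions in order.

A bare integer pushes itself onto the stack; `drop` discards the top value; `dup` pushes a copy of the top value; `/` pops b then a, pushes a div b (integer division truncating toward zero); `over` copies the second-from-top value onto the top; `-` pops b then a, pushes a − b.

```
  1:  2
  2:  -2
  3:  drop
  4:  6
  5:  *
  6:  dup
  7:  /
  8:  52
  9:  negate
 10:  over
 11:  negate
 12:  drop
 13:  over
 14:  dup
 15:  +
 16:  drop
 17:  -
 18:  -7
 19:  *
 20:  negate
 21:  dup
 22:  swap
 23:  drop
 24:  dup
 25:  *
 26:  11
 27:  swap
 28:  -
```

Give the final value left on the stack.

2      -> [2]
-2     -> [2, -2]
drop   -> [2]
6      -> [2, 6]
*      -> [12]
dup    -> [12, 12]
/      -> [1]
52     -> [1, 52]
negate -> [1, -52]
over   -> [1, -52, 1]
negate -> [1, -52, -1]
drop   -> [1, -52]
over   -> [1, -52, 1]
dup    -> [1, -52, 1, 1]
+      -> [1, -52, 2]
drop   -> [1, -52]
-      -> [53]
-7     -> [53, -7]
*      -> [-371]
negate -> [371]
dup    -> [371, 371]
swap   -> [371, 371]
drop   -> [371]
dup    -> [371, 371]
*      -> [137641]
11     -> [137641, 11]
swap   -> [11, 137641]
-      -> [-137630]

-137630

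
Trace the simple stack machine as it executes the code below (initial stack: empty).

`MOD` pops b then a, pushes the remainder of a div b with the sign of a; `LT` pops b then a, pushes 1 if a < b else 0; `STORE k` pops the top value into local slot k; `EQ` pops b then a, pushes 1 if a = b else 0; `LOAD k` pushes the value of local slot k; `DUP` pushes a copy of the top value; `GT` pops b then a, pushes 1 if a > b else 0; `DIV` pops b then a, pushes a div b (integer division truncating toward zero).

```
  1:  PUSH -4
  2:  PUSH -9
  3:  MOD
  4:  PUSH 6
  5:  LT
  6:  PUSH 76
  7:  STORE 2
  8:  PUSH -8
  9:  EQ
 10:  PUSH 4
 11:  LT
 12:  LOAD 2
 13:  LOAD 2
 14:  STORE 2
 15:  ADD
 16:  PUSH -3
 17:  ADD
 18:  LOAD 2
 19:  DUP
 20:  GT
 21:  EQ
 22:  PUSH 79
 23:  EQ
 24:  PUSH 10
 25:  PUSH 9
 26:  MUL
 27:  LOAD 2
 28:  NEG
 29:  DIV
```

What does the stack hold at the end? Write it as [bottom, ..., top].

[0, -1]

PUSH -4 → [-4]
PUSH -9 → [-4, -9]
MOD     → [-4]
PUSH 6  → [-4, 6]
LT      → [1]
PUSH 76 → [1, 76]
STORE 2 → [1]
PUSH -8 → [1, -8]
EQ      → [0]
PUSH 4  → [0, 4]
LT      → [1]
LOAD 2  → [1, 76]
LOAD 2  → [1, 76, 76]
STORE 2 → [1, 76]
ADD     → [77]
PUSH -3 → [77, -3]
ADD     → [74]
LOAD 2  → [74, 76]
DUP     → [74, 76, 76]
GT      → [74, 0]
EQ      → [0]
PUSH 79 → [0, 79]
EQ      → [0]
PUSH 10 → [0, 10]
PUSH 9  → [0, 10, 9]
MUL     → [0, 90]
LOAD 2  → [0, 90, 76]
NEG     → [0, 90, -76]
DIV     → [0, -1]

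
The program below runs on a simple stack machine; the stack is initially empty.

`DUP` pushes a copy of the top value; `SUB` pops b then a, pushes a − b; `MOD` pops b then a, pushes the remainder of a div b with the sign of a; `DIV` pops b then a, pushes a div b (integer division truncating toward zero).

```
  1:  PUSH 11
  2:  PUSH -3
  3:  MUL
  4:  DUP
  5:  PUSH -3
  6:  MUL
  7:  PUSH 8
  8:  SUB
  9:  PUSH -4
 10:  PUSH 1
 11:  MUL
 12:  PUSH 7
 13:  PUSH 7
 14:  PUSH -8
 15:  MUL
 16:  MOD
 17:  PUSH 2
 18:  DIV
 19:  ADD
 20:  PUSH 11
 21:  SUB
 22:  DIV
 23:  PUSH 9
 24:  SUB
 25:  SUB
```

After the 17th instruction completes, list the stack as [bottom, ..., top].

PUSH 11  11
PUSH -3  11 -3
MUL      -33
DUP      -33 -33
PUSH -3  -33 -33 -3
MUL      -33 99
PUSH 8   -33 99 8
SUB      -33 91
PUSH -4  -33 91 -4
PUSH 1   -33 91 -4 1
MUL      -33 91 -4
PUSH 7   -33 91 -4 7
PUSH 7   -33 91 -4 7 7
PUSH -8  -33 91 -4 7 7 -8
MUL      -33 91 -4 7 -56
MOD      -33 91 -4 7
PUSH 2   -33 91 -4 7 2

[-33, 91, -4, 7, 2]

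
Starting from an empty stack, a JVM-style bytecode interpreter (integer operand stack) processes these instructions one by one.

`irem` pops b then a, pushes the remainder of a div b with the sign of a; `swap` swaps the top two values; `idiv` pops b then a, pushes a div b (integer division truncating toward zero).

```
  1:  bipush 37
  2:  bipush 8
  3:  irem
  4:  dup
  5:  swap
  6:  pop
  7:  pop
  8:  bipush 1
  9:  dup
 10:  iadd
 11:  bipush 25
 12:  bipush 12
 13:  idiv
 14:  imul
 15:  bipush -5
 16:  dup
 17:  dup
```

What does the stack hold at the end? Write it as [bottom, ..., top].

[4, -5, -5, -5]

bipush 37 : 37
bipush 8  : 37 8
irem      : 5
dup       : 5 5
swap      : 5 5
pop       : 5
pop       : (empty)
bipush 1  : 1
dup       : 1 1
iadd      : 2
bipush 25 : 2 25
bipush 12 : 2 25 12
idiv      : 2 2
imul      : 4
bipush -5 : 4 -5
dup       : 4 -5 -5
dup       : 4 -5 -5 -5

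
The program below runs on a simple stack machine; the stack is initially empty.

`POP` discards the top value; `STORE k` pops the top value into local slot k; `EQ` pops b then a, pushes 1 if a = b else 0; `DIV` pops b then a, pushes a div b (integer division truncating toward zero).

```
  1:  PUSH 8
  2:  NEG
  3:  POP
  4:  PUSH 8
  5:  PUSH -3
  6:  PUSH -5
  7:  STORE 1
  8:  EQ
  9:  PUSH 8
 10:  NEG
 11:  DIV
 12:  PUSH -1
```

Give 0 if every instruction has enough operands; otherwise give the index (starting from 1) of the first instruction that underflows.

PUSH 8  : [8]
NEG     : [-8]
POP     : []
PUSH 8  : [8]
PUSH -3 : [8, -3]
PUSH -5 : [8, -3, -5]
STORE 1 : [8, -3]
EQ      : [0]
PUSH 8  : [0, 8]
NEG     : [0, -8]
DIV     : [0]
PUSH -1 : [0, -1]

0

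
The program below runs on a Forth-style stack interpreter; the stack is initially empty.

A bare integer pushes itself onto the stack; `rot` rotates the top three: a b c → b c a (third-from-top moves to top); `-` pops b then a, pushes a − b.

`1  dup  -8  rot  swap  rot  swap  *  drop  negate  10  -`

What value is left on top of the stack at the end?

1      -> [1]
dup    -> [1, 1]
-8     -> [1, 1, -8]
rot    -> [1, -8, 1]
swap   -> [1, 1, -8]
rot    -> [1, -8, 1]
swap   -> [1, 1, -8]
*      -> [1, -8]
drop   -> [1]
negate -> [-1]
10     -> [-1, 10]
-      -> [-11]

-11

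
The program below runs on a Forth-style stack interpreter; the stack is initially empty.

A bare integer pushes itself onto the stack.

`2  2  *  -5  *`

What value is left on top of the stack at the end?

-20

2   2
2   2 2
*   4
-5  4 -5
*   -20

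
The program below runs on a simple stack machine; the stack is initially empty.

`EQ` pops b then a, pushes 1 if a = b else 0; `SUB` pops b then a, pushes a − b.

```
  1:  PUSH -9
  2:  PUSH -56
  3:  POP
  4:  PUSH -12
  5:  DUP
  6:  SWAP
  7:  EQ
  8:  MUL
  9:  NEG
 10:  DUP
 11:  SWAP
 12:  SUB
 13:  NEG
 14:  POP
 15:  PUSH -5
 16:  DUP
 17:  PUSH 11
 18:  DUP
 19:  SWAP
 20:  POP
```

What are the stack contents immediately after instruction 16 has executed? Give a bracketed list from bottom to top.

[-5, -5]

PUSH -9  → -9
PUSH -56 → -9 -56
POP      → -9
PUSH -12 → -9 -12
DUP      → -9 -12 -12
SWAP     → -9 -12 -12
EQ       → -9 1
MUL      → -9
NEG      → 9
DUP      → 9 9
SWAP     → 9 9
SUB      → 0
NEG      → 0
POP      → (empty)
PUSH -5  → -5
DUP      → -5 -5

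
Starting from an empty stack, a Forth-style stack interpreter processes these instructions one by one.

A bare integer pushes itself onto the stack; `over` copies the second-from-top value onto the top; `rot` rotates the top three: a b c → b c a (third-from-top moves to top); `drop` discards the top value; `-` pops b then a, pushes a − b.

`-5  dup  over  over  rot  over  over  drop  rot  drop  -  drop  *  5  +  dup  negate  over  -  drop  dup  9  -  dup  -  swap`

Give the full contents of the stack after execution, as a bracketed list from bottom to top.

-5      [-5]
dup     [-5, -5]
over    [-5, -5, -5]
over    [-5, -5, -5, -5]
rot     [-5, -5, -5, -5]
over    [-5, -5, -5, -5, -5]
over    [-5, -5, -5, -5, -5, -5]
drop    [-5, -5, -5, -5, -5]
rot     [-5, -5, -5, -5, -5]
drop    [-5, -5, -5, -5]
-       [-5, -5, 0]
drop    [-5, -5]
*       [25]
5       [25, 5]
+       [30]
dup     [30, 30]
negate  [30, -30]
over    [30, -30, 30]
-       [30, -60]
drop    [30]
dup     [30, 30]
9       [30, 30, 9]
-       [30, 21]
dup     [30, 21, 21]
-       [30, 0]
swap    [0, 30]

[0, 30]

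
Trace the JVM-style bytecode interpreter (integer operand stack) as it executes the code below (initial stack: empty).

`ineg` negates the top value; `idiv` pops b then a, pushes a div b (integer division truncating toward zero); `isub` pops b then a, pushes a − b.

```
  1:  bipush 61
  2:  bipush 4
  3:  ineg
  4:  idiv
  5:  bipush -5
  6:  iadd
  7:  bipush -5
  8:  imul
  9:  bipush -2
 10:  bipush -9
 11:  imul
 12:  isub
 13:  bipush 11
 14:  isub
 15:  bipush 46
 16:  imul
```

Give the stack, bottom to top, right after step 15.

[71, 46]

bipush 61  61
bipush 4   61 4
ineg       61 -4
idiv       -15
bipush -5  -15 -5
iadd       -20
bipush -5  -20 -5
imul       100
bipush -2  100 -2
bipush -9  100 -2 -9
imul       100 18
isub       82
bipush 11  82 11
isub       71
bipush 46  71 46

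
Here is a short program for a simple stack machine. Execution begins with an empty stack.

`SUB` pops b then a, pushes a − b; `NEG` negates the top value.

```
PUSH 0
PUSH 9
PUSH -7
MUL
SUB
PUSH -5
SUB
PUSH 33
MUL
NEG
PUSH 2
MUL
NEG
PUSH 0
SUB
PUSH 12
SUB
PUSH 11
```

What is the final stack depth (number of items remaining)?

2

PUSH 0   0
PUSH 9   0 9
PUSH -7  0 9 -7
MUL      0 -63
SUB      63
PUSH -5  63 -5
SUB      68
PUSH 33  68 33
MUL      2244
NEG      -2244
PUSH 2   -2244 2
MUL      -4488
NEG      4488
PUSH 0   4488 0
SUB      4488
PUSH 12  4488 12
SUB      4476
PUSH 11  4476 11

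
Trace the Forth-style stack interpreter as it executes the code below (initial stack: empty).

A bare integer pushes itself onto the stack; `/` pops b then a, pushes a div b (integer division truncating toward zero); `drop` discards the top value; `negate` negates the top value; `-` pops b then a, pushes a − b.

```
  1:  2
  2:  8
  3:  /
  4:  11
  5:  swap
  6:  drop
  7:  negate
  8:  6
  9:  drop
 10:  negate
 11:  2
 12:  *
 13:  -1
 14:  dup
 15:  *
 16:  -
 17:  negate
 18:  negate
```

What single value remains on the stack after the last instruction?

21

2      → [2]
8      → [2, 8]
/      → [0]
11     → [0, 11]
swap   → [11, 0]
drop   → [11]
negate → [-11]
6      → [-11, 6]
drop   → [-11]
negate → [11]
2      → [11, 2]
*      → [22]
-1     → [22, -1]
dup    → [22, -1, -1]
*      → [22, 1]
-      → [21]
negate → [-21]
negate → [21]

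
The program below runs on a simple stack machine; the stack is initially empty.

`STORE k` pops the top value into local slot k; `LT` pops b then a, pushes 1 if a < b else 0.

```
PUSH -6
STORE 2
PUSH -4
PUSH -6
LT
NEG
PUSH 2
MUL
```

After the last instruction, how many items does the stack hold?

PUSH -6 → -6
STORE 2 → (empty)
PUSH -4 → -4
PUSH -6 → -4 -6
LT      → 0
NEG     → 0
PUSH 2  → 0 2
MUL     → 0

1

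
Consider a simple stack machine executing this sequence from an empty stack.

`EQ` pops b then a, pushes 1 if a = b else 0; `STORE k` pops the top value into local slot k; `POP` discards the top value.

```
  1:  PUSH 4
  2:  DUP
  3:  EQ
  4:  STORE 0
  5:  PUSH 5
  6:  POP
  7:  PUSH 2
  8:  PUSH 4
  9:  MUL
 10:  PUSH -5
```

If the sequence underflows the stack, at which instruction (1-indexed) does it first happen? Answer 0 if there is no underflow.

0

PUSH 4  → 4
DUP     → 4 4
EQ      → 1
STORE 0 → (empty)
PUSH 5  → 5
POP     → (empty)
PUSH 2  → 2
PUSH 4  → 2 4
MUL     → 8
PUSH -5 → 8 -5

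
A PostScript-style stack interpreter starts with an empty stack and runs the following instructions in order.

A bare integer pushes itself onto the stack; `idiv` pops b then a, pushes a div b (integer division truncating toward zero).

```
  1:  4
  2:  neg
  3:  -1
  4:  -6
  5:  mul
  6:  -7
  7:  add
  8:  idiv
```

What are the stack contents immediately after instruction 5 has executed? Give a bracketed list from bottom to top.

[-4, 6]

4   -> 4
neg -> -4
-1  -> -4 -1
-6  -> -4 -1 -6
mul -> -4 6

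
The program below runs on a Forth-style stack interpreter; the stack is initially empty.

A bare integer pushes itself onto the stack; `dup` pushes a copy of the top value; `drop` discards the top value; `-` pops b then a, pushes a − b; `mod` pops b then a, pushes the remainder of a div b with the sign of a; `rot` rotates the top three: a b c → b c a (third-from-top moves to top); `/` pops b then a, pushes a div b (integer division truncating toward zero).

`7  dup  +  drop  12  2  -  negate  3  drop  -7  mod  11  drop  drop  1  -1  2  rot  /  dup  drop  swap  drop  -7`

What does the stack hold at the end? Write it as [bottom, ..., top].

[2, -7]

7      → [7]
dup    → [7, 7]
+      → [14]
drop   → []
12     → [12]
2      → [12, 2]
-      → [10]
negate → [-10]
3      → [-10, 3]
drop   → [-10]
-7     → [-10, -7]
mod    → [-3]
11     → [-3, 11]
drop   → [-3]
drop   → []
1      → [1]
-1     → [1, -1]
2      → [1, -1, 2]
rot    → [-1, 2, 1]
/      → [-1, 2]
dup    → [-1, 2, 2]
drop   → [-1, 2]
swap   → [2, -1]
drop   → [2]
-7     → [2, -7]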